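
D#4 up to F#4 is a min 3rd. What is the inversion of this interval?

major sixth

Inverted interval numbers add to nine, so a third pairs with a sixth (3 + 6 = 9).
Quality inverts too: minor becomes major. That makes the inversion a major sixth.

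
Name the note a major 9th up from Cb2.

Counting two letter names plus an octave up from C lands on D.
Moving 14 semitones up from Cb2 (the size of a major ninth) reaches Db3.

Db3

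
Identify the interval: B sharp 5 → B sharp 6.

B to B is the same letter name, plus an octave, so the interval is some kind of octave.
The perfect octave spans 12 semitones, and B#5 to B#6 is exactly 12 semitones — so this is a perfect octave.

perfect octave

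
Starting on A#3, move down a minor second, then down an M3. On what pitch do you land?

E#3

A minor second down from A#3 is G##3.
A major third down from G##3 is E#3.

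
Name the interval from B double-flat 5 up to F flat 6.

perfect fifth

B to F spans five letter names (B-C-D-E-F): a fifth.
Counting semitones, Bbb5→Fb6 is 7, which is the perfect fifth.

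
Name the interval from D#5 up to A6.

diminished 12th

D to A spans five letter names (D-E-F-G-A), plus an octave — that makes it a twelfth of some quality.
D#5 to A6 spans 18 semitones — one semitone narrower than the perfect twelfth (19) — giving a diminished twelfth.
(Equivalently, a compound diminished fifth: a diminished fifth plus an octave.)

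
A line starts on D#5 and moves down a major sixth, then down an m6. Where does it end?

A#3

A major sixth down from D#5 is F#4.
Down a minor sixth from F#4: A#3 (8 semitones down).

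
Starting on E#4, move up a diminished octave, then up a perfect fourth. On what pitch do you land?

A5

A diminished octave up from E#4 is E5.
Up a perfect fourth from E5: A5 (5 semitones up).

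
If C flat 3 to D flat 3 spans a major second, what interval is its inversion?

Interval numbers invert to sum to nine: 2 + 7 = 9, so a second inverts to a seventh.
The quality also flips — major becomes minor — giving a minor seventh.

minor seventh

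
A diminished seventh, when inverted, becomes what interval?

The rule of nine gives the new number: 9 − 7 = 2, so a seventh becomes a second.
Quality inverts too: diminished becomes augmented. That makes the inversion an augmented second.

A2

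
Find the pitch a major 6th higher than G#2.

E#3

The sixth takes the letter from G up to E.
A major sixth spans 9 semitones, so from G#2 the target pitch is E#3.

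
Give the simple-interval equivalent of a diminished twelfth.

Take out an octave (7 from the number): 12 − 7 = 5.
So a diminished twelfth is an octave plus a diminished fifth. The quality is unchanged.

diminished 5th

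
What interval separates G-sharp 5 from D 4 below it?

augmented 11th

Descending from G#5 to D4 is the same interval as ascending D4 to G#5.
D to G spans four letter names (D-E-F-G), plus an octave — that makes it an eleventh of some quality.
D4 to G#5 spans 18 semitones — one semitone wider than the perfect eleventh (17) — giving an augmented eleventh.
(Equivalently, a compound augmented fourth: an augmented fourth plus an octave.)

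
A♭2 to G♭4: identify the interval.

A to G spans seven letter names (A-B-C-D-E-F-G), plus an octave: a fourteenth.
At 22 semitones, Ab2→Gb4 falls one short of a major fourteenth: minor.
(Equivalently, a compound minor seventh: a minor seventh plus an octave.)

minor 14th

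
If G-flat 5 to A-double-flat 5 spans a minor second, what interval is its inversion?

Inverted interval numbers add to nine, so a second pairs with a seventh (2 + 7 = 9).
The quality also flips — minor becomes major — giving a major seventh.

major 7th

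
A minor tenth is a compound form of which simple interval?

Take out an octave (7 from the number): 10 − 7 = 3.
So a minor tenth is an octave plus a minor third. The quality is unchanged.

minor 3rd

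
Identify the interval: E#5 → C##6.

major 6th

E to C spans six letter names (E-F-G-A-B-C) — that makes it a sixth of some quality.
Counting semitones, E#5→C##6 is 9, which is the major sixth.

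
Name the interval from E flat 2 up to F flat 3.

E to F spans two letter names (E-F), plus an octave, so the interval is some kind of ninth.
Eb2 to Fb3 is 13 semitones, a half step short of the major ninth (14), so this is minor.
(Equivalently, a compound minor second: a minor second plus an octave.)

minor ninth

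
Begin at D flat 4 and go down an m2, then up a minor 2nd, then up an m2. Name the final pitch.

A minor second down from Db4 is C4.
C4 up a minor second → Db4 (1 semitone).
A minor second up from Db4 is Ebb4.

E double-flat 4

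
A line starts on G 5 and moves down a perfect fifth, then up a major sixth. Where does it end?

A 5

G5 down a perfect fifth → C5 (7 semitones).
C5 up a major sixth → A5 (9 semitones).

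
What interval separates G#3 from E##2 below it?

d10

Descending from G#3 to E##2 is the same interval as ascending E##2 to G#3.
E to G spans three letter names (E-F-G), plus an octave: a tenth.
A major tenth would be 16 semitones; E##2 to G#3 is 14, two semitones narrower, so the interval is diminished.
(Equivalently, a compound diminished third: a diminished third plus an octave.)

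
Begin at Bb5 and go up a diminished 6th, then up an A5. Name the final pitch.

Db7

Bb5 up a diminished sixth → Gbb6 (7 semitones).
Up an augmented fifth from Gbb6: Db7 (8 semitones up).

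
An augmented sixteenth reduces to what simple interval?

Take out 2 octaves (14 from the number): 16 − 14 = 2.
That makes an augmented sixteenth a compound augmented second — 2 octaves plus an augmented second.

augmented second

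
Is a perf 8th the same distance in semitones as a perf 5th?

A perfect octave is 12 semitones but a perfect fifth is 7 semitones — different sizes.

No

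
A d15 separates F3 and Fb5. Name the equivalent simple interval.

d8

Subtracting seven from the interval number removes an octave: 15 − 7 = 8.
That makes a diminished fifteenth a compound diminished octave — an octave plus a diminished octave.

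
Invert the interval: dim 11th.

A5

First reduce the compound diminished eleventh to its simple form, a diminished fourth.
Interval numbers invert to sum to nine: 4 + 5 = 9, so a fourth inverts to a fifth.
The quality also flips — diminished becomes augmented — giving an augmented fifth.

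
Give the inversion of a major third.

Interval numbers invert to sum to nine: 3 + 6 = 9, so a third inverts to a sixth.
Quality inverts too: major becomes minor. That makes the inversion a minor sixth.

minor sixth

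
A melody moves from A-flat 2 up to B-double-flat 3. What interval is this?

minor ninth

A to B spans two letter names (A-B), plus an octave, so the interval is some kind of ninth.
A major ninth would be 14 semitones, but Ab2 to Bbb3 is 13 — one semitone narrower, making it a minor ninth.
(Equivalently, a compound minor second: a minor second plus an octave.)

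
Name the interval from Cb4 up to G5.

A12

C to G spans five letter names (C-D-E-F-G), plus an octave, so the interval is some kind of twelfth.
A perfect twelfth would be 19 semitones; Cb4 to G5 is 20, one semitone wider, so the interval is augmented.
(Equivalently, a compound augmented fifth: an augmented fifth plus an octave.)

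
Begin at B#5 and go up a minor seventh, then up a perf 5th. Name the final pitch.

B#5 up a minor seventh → A#6 (10 semitones).
A perfect fifth up from A#6 is E#7.

E#7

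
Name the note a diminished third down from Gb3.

The third takes the letter from G down to E.
A diminished third is 2 semitones; 2 semitones down from Gb3 gives E3.

E3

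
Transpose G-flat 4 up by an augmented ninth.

A 5

Two letters up from G (plus an octave) reaches A.
Moving 15 semitones up from Gb4 (the size of an augmented ninth) reaches A5.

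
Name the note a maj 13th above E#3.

C##5

The thirteenth's letter: E up six letter names plus an octave → C.
A major thirteenth spans 21 semitones, so from E#3 the target pitch is C##5.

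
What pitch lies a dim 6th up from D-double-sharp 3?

Six letter names up from D: B.
A diminished sixth is 7 semitones; 7 semitones up from D##3 gives B3.

B 3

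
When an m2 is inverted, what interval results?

Interval numbers invert to sum to nine: 2 + 7 = 9, so a second inverts to a seventh.
And minor becomes major under inversion, so we get a major seventh.

major seventh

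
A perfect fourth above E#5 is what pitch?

A#5

Four letter names up from E: A.
Moving 5 semitones up from E#5 (the size of a perfect fourth) reaches A#5.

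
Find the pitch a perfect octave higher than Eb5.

The letter stays E (same as the start), shifted an octave up.
Moving 12 semitones up from Eb5 (the size of a perfect octave) reaches Eb6.

Eb6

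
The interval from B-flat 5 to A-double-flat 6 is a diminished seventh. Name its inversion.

Interval numbers invert to sum to nine: 7 + 2 = 9, so a seventh inverts to a second.
Quality inverts too: diminished becomes augmented. That makes the inversion an augmented second.

augmented 2nd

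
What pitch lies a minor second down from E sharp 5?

Two letter names down from E: D.
A minor second is 1 semitone; 1 semitone down from E#5 gives D##5.

D double-sharp 5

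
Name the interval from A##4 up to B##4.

A to B spans two letter names (A-B): a second.
Counting semitones, A##4→B##4 is 2, which is the major second.

M2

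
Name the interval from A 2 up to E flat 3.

A to E spans five letter names (A-B-C-D-E) — that makes it a fifth of some quality.
A perfect fifth would be 7 semitones; A2 to Eb3 is 6, one semitone narrower, so the interval is diminished.

diminished fifth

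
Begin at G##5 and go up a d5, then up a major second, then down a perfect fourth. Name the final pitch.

B#5

Up a diminished fifth from G##5: D#6 (6 semitones up).
D#6 up a major second → E#6 (2 semitones).
Down a perfect fourth from E#6: B#5 (5 semitones down).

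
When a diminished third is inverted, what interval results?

Inverted interval numbers add to nine, so a third pairs with a sixth (3 + 6 = 9).
The quality also flips — diminished becomes augmented — giving an augmented sixth.

augmented 6th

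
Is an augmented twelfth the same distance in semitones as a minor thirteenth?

Both span 20 semitones: an augmented twelfth and a minor thirteenth are the same chromatic distance.

Yes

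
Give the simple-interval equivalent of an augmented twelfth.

Subtracting seven from the interval number removes an octave: 12 − 7 = 5.
Quality carries through unchanged, so the simple form is an augmented fifth.

augmented 5th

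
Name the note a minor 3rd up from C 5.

E flat 5

Three letter names up from C: E.
A minor third is 3 semitones; 3 semitones up from C5 gives Eb5.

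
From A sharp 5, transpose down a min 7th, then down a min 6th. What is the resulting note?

A#5 down a minor seventh → B#4 (10 semitones).
A minor sixth down from B#4 is D##4.

D double-sharp 4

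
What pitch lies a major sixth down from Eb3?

Gb2

The sixth takes the letter from E down to G.
Moving 9 semitones down from Eb3 (the size of a major sixth) reaches Gb2.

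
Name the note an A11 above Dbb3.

The eleventh's letter: D up four letter names plus an octave → G.
An augmented eleventh spans 18 semitones, so from Dbb3 the target pitch is Gb4.

Gb4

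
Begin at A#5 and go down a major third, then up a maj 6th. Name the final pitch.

A#5 down a major third → F#5 (4 semitones).
A major sixth up from F#5 is D#6.

D#6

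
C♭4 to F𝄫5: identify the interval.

diminished 11th

C to F spans four letter names (C-D-E-F), plus an octave: an eleventh.
The perfect eleventh is 17 semitones; here we have 16, one semitone narrower: diminished.
(Equivalently, a compound diminished fourth: a diminished fourth plus an octave.)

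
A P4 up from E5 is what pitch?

Counting four letter names up from E lands on A.
A perfect fourth is 5 semitones; 5 semitones up from E5 gives A5.

A5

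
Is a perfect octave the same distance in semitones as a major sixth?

No

12 semitones (perfect octave) vs 9 semitones (major sixth): not equal.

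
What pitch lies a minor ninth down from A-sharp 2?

G-double-sharp 1

Two letters down from A (plus an octave) reaches G.
A minor ninth is 13 semitones; 13 semitones down from A#2 gives G##1.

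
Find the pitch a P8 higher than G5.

G6

An octave keeps the letter name G, an octave up from G.
A perfect octave is 12 semitones; 12 semitones up from G5 gives G6.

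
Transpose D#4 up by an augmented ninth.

E##5

Counting two letter names plus an octave up from D lands on E.
An augmented ninth is 15 semitones; 15 semitones up from D#4 gives E##5.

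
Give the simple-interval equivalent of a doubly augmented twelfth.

doubly augmented fifth

Each octave removed subtracts seven from the number: 12 − 7 = 5.
Quality carries through unchanged, so the simple form is a doubly augmented fifth.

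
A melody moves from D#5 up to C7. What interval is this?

D to C spans seven letter names (D-E-F-G-A-B-C), plus an octave: a fourteenth.
A major fourteenth would be 23 semitones; D#5 to C7 is 21, two semitones narrower, so the interval is diminished.
(Equivalently, a compound diminished seventh: a diminished seventh plus an octave.)

diminished fourteenth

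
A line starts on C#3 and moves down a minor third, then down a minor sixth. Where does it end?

C#3 down a minor third → A#2 (3 semitones).
Down a minor sixth from A#2: C##2 (8 semitones down).

C##2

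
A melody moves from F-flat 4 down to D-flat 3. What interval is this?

minor 10th

Descending from Fb4 to Db3 is the same interval as ascending Db3 to Fb4.
D to F spans three letter names (D-E-F), plus an octave, so the interval is some kind of tenth.
Db3 to Fb4 is 15 semitones, a half step short of the major tenth (16), so this is minor.
(Equivalently, a compound minor third: a minor third plus an octave.)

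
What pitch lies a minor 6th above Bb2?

Six letter names up from B: G.
A minor sixth is 8 semitones; 8 semitones up from Bb2 gives Gb3.

Gb3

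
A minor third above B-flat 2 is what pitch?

Counting three letter names up from B lands on D.
A minor third spans 3 semitones, so from Bb2 the target pitch is Db3.

D-flat 3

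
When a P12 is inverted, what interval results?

P4

First reduce the compound perfect twelfth to its simple form, a perfect fifth.
Interval numbers invert to sum to nine: 5 + 4 = 9, so a fifth inverts to a fourth.
And perfect stays perfect under inversion, so we get a perfect fourth.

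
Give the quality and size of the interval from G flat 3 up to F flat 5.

m14

G to F spans seven letter names (G-A-B-C-D-E-F), plus an octave: a fourteenth.
Gb3 to Fb5 is 22 semitones, a half step short of the major fourteenth (23), so this is minor.
(Equivalently, a compound minor seventh: a minor seventh plus an octave.)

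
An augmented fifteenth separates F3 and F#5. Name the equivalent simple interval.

Each octave removed subtracts seven from the number: 15 − 7 = 8.
Quality carries through unchanged, so the simple form is an augmented octave.

augmented 8th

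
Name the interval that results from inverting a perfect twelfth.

First reduce the compound perfect twelfth to its simple form, a perfect fifth.
Interval numbers invert to sum to nine: 5 + 4 = 9, so a fifth inverts to a fourth.
Quality inverts too: perfect stays perfect. That makes the inversion a perfect fourth.

perfect fourth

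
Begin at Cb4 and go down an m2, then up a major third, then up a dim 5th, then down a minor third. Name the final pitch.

Cb4 down a minor second → Bb3 (1 semitone).
A major third up from Bb3 is D4.
A diminished fifth up from D4 is Ab4.
Down a minor third from Ab4: F4 (3 semitones down).

F4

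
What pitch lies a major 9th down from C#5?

B3

Counting two letter names plus an octave down from C lands on B.
A major ninth spans 14 semitones, so from C#5 the target pitch is B3.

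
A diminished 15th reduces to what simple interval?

Each octave removed subtracts seven from the number: 15 − 7 = 8.
So a diminished fifteenth is an octave plus a diminished octave. The quality is unchanged.

d8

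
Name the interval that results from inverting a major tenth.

m6

First reduce the compound major tenth to its simple form, a major third.
Inverted interval numbers add to nine, so a third pairs with a sixth (3 + 6 = 9).
Quality inverts too: major becomes minor. That makes the inversion a minor sixth.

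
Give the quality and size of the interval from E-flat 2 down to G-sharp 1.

diminished sixth

Descending from Eb2 to G#1 is the same interval as ascending G#1 to Eb2.
G to E spans six letter names (G-A-B-C-D-E): a sixth.
G#1 to Eb2 spans 7 semitones — two semitones narrower than the major sixth (9) — giving a diminished sixth.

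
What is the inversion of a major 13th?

First reduce the compound major thirteenth to its simple form, a major sixth.
The rule of nine gives the new number: 9 − 6 = 3, so a sixth becomes a third.
The quality also flips — major becomes minor — giving a minor third.

minor 3rd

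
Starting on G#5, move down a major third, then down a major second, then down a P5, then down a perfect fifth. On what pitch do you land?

Down a major third from G#5: E5 (4 semitones down).
A major second down from E5 is D5.
A perfect fifth down from D5 is G4.
A perfect fifth down from G4 is C4.

C4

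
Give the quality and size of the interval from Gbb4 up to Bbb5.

G to B spans three letter names (G-A-B), plus an octave, so the interval is some kind of tenth.
The major tenth spans 16 semitones, and Gbb4 to Bbb5 is exactly 16 semitones — so this is a major tenth.
(Equivalently, a compound major third: a major third plus an octave.)

major tenth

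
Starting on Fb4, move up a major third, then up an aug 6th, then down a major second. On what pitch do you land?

A major third up from Fb4 is Ab4.
Up an augmented sixth from Ab4: F#5 (10 semitones up).
A major second down from F#5 is E5.

E5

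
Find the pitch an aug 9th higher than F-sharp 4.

The ninth's letter: F up two letter names plus an octave → G.
An augmented ninth is 15 semitones; 15 semitones up from F#4 gives G##5.

G-double-sharp 5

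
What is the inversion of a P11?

First reduce the compound perfect eleventh to its simple form, a perfect fourth.
Inverted interval numbers add to nine, so a fourth pairs with a fifth (4 + 5 = 9).
Quality inverts too: perfect stays perfect. That makes the inversion a perfect fifth.

P5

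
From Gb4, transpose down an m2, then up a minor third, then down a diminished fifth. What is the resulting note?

D4

Gb4 down a minor second → F4 (1 semitone).
Up a minor third from F4: Ab4 (3 semitones up).
A diminished fifth down from Ab4 is D4.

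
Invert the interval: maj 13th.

minor third

First reduce the compound major thirteenth to its simple form, a major sixth.
Inverted interval numbers add to nine, so a sixth pairs with a third (6 + 3 = 9).
And major becomes minor under inversion, so we get a minor third.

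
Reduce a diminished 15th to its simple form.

diminished octave

Take out an octave (7 from the number): 15 − 7 = 8.
That makes a diminished fifteenth a compound diminished octave — an octave plus a diminished octave.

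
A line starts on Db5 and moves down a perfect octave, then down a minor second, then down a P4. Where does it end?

G3

Down a perfect octave from Db5: Db4 (12 semitones down).
Db4 down a minor second → C4 (1 semitone).
C4 down a perfect fourth → G3 (5 semitones).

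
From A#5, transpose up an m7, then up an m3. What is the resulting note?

B6

A#5 up a minor seventh → G#6 (10 semitones).
A minor third up from G#6 is B6.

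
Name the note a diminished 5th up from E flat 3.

B double-flat 3

Counting five letter names up from E lands on B.
A diminished fifth is 6 semitones; 6 semitones up from Eb3 gives Bbb3.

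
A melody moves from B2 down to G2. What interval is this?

M3

Descending from B2 to G2 is the same interval as ascending G2 to B2.
G to B spans three letter names (G-A-B) — that makes it a third of some quality.
The major third spans 4 semitones, and G2 to B2 is exactly 4 semitones — so this is a major third.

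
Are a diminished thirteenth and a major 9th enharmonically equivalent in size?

No

19 semitones (diminished thirteenth) vs 14 semitones (major ninth): not equal.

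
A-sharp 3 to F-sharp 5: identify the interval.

A to F spans six letter names (A-B-C-D-E-F), plus an octave — that makes it a thirteenth of some quality.
A#3 to F#5 is 20 semitones, a half step short of the major thirteenth (21), so this is minor.
(Equivalently, a compound minor sixth: a minor sixth plus an octave.)

minor thirteenth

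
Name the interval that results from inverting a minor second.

Inverted interval numbers add to nine, so a second pairs with a seventh (2 + 7 = 9).
Quality inverts too: minor becomes major. That makes the inversion a major seventh.

major 7th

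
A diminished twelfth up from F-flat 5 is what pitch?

The twelfth's letter: F up five letter names plus an octave → C.
A diminished twelfth is 18 semitones; 18 semitones up from Fb5 gives Cbb7.

C-double-flat 7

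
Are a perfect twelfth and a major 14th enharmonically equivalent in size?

A perfect twelfth spans 19 semitones; a major fourteenth spans 23 semitones. They differ by 4.

No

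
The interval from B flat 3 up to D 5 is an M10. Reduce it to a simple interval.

M3

Each octave removed subtracts seven from the number: 10 − 7 = 3.
That makes a major tenth a compound major third — an octave plus a major third.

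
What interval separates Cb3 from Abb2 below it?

M3

Descending from Cb3 to Abb2 is the same interval as ascending Abb2 to Cb3.
A to C spans three letter names (A-B-C) — that makes it a third of some quality.
Abb2 to Cb3 is 4 semitones, matching the major third exactly, so the quality is major.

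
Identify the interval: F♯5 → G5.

minor 2nd

F to G spans two letter names (F-G): a second.
At 1 semitone, F#5→G5 falls one short of a major second: minor.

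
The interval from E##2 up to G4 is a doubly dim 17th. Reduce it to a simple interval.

Each octave removed subtracts seven from the number: 17 − 14 = 3.
Quality carries through unchanged, so the simple form is a doubly diminished third.

doubly diminished third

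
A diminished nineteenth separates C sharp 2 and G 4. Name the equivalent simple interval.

Subtracting seven from the interval number removes an octave: 19 − 14 = 5.
So a diminished nineteenth is 2 octaves plus a diminished fifth. The quality is unchanged.

d5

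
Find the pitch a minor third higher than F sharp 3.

Counting three letter names up from F lands on A.
A minor third spans 3 semitones, so from F#3 the target pitch is A3.

A 3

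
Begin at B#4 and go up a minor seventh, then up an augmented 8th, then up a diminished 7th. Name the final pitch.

A minor seventh up from B#4 is A#5.
Up an augmented octave from A#5: A##6 (13 semitones up).
A##6 up a diminished seventh → G#7 (9 semitones).

G#7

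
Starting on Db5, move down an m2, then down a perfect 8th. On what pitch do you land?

Db5 down a minor second → C5 (1 semitone).
C5 down a perfect octave → C4 (12 semitones).

C4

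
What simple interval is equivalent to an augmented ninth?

augmented 2nd

Each octave removed subtracts seven from the number: 9 − 7 = 2.
So an augmented ninth is an octave plus an augmented second. The quality is unchanged.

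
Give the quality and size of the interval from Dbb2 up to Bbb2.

D to B spans six letter names (D-E-F-G-A-B): a sixth.
The major sixth spans 9 semitones, and Dbb2 to Bbb2 is exactly 9 semitones — so this is a major sixth.

major sixth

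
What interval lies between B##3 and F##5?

B to F spans five letter names (B-C-D-E-F), plus an octave, so the interval is some kind of twelfth.
A perfect twelfth would be 19 semitones; B##3 to F##5 is 18, one semitone narrower, so the interval is diminished.
(Equivalently, a compound diminished fifth: a diminished fifth plus an octave.)

diminished twelfth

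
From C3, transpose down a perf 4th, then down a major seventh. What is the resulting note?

Ab1

A perfect fourth down from C3 is G2.
A major seventh down from G2 is Ab1.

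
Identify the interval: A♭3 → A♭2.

perfect 8th

Descending from Ab3 to Ab2 is the same interval as ascending Ab2 to Ab3.
A to A is the same letter name, plus an octave, so the interval is some kind of octave.
The perfect octave spans 12 semitones, and Ab2 to Ab3 is exactly 12 semitones — so this is a perfect octave.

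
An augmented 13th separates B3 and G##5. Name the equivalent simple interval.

augmented 6th

Take out an octave (7 from the number): 13 − 7 = 6.
That makes an augmented thirteenth a compound augmented sixth — an octave plus an augmented sixth.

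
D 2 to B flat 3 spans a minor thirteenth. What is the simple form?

Subtracting seven from the interval number removes an octave: 13 − 7 = 6.
Quality carries through unchanged, so the simple form is a minor sixth.

minor 6th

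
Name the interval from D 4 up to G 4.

perfect 4th

D to G spans four letter names (D-E-F-G) — that makes it a fourth of some quality.
The perfect fourth spans 5 semitones, and D4 to G4 is exactly 5 semitones — so this is a perfect fourth.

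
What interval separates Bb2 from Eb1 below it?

Descending from Bb2 to Eb1 is the same interval as ascending Eb1 to Bb2.
E to B spans five letter names (E-F-G-A-B), plus an octave, so the interval is some kind of twelfth.
The perfect twelfth spans 19 semitones, and Eb1 to Bb2 is exactly 19 semitones — so this is a perfect twelfth.
(Equivalently, a compound perfect fifth: a perfect fifth plus an octave.)

perfect twelfth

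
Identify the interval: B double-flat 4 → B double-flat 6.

B to B is the same letter name, plus 2 octaves: a fifteenth.
The perfect fifteenth spans 24 semitones, and Bbb4 to Bbb6 is exactly 24 semitones — so this is a perfect fifteenth.
(Equivalently, a compound perfect octave: a perfect octave plus an octave.)

P15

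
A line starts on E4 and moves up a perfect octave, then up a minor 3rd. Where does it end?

E4 up a perfect octave → E5 (12 semitones).
A minor third up from E5 is G5.

G5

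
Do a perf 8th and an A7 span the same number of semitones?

A perfect octave spans 12 semitones, and an augmented seventh also spans 12 semitones — they're enharmonic.

Yes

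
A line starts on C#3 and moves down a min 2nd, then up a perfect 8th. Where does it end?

B#3

Down a minor second from C#3: B#2 (1 semitone down).
Up a perfect octave from B#2: B#3 (12 semitones up).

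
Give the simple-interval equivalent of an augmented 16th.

Take out 2 octaves (14 from the number): 16 − 14 = 2.
Quality carries through unchanged, so the simple form is an augmented second.

A2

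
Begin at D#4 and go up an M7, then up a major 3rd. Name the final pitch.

A major seventh up from D#4 is C##5.
C##5 up a major third → E##5 (4 semitones).

E##5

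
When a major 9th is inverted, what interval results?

First reduce the compound major ninth to its simple form, a major second.
Inverted interval numbers add to nine, so a second pairs with a seventh (2 + 7 = 9).
The quality also flips — major becomes minor — giving a minor seventh.

minor seventh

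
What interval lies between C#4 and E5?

m10

C to E spans three letter names (C-D-E), plus an octave, so the interval is some kind of tenth.
At 15 semitones, C#4→E5 falls one short of a major tenth: minor.
(Equivalently, a compound minor third: a minor third plus an octave.)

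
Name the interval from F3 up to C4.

P5

F to C spans five letter names (F-G-A-B-C): a fifth.
F3 to C4 is 7 semitones, matching the perfect fifth exactly, so the quality is perfect.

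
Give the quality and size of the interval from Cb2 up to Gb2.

C to G spans five letter names (C-D-E-F-G): a fifth.
Cb2 to Gb2 is 7 semitones, matching the perfect fifth exactly, so the quality is perfect.

perfect fifth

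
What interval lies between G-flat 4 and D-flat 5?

perfect 5th

G to D spans five letter names (G-A-B-C-D): a fifth.
Counting semitones, Gb4→Db5 is 7, which is the perfect fifth.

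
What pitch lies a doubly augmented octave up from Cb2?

C#3

For an octave the letter name doesn't change: still C, an octave up.
A doubly augmented octave spans 14 semitones, so from Cb2 the target pitch is C#3.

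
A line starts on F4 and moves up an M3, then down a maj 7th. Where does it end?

A major third up from F4 is A4.
A major seventh down from A4 is Bb3.

Bb3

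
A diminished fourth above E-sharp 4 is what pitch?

A 4

Four letter names up from E: A.
A diminished fourth spans 4 semitones, so from E#4 the target pitch is A4.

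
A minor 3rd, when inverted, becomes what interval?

Inverted interval numbers add to nine, so a third pairs with a sixth (3 + 6 = 9).
And minor becomes major under inversion, so we get a major sixth.

major sixth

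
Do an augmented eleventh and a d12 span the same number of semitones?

An augmented eleventh = 18 semitones = a diminished twelfth; enharmonically equal.

Yes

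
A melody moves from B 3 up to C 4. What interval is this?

B to C spans two letter names (B-C) — that makes it a second of some quality.
B3 to C4 is 1 semitone, a half step short of the major second (2), so this is minor.

minor second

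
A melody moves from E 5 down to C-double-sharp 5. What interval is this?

diminished 3rd

Descending from E5 to C##5 is the same interval as ascending C##5 to E5.
C to E spans three letter names (C-D-E), so the interval is some kind of third.
C##5 to E5 spans 2 semitones — two semitones narrower than the major third (4) — giving a diminished third.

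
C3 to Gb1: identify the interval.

Descending from C3 to Gb1 is the same interval as ascending Gb1 to C3.
G to C spans four letter names (G-A-B-C), plus an octave — that makes it an eleventh of some quality.
The perfect eleventh is 17 semitones; here we have 18, one semitone wider: augmented.
(Equivalently, a compound augmented fourth: an augmented fourth plus an octave.)

A11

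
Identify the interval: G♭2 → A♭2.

major 2nd

G to A spans two letter names (G-A) — that makes it a second of some quality.
The major second spans 2 semitones, and Gb2 to Ab2 is exactly 2 semitones — so this is a major second.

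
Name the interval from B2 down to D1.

major 13th

Descending from B2 to D1 is the same interval as ascending D1 to B2.
D to B spans six letter names (D-E-F-G-A-B), plus an octave: a thirteenth.
D1 to B2 is 21 semitones, matching the major thirteenth exactly, so the quality is major.
(Equivalently, a compound major sixth: a major sixth plus an octave.)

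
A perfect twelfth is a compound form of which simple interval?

Take out an octave (7 from the number): 12 − 7 = 5.
That makes a perfect twelfth a compound perfect fifth — an octave plus a perfect fifth.

P5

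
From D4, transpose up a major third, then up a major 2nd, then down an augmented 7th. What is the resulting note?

Ab3

D4 up a major third → F#4 (4 semitones).
Up a major second from F#4: G#4 (2 semitones up).
G#4 down an augmented seventh → Ab3 (12 semitones).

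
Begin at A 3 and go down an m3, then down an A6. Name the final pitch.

A flat 2

A minor third down from A3 is F#3.
An augmented sixth down from F#3 is Ab2.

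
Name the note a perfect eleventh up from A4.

D6

Four letters up from A (plus an octave) reaches D.
A perfect eleventh spans 17 semitones, so from A4 the target pitch is D6.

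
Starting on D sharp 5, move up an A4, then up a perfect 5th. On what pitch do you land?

D double-sharp 6

Up an augmented fourth from D#5: G##5 (6 semitones up).
A perfect fifth up from G##5 is D##6.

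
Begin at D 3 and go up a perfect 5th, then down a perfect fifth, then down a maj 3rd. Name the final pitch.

Up a perfect fifth from D3: A3 (7 semitones up).
A3 down a perfect fifth → D3 (7 semitones).
Down a major third from D3: Bb2 (4 semitones down).

B flat 2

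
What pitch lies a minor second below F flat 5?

E flat 5

The second takes the letter from F down to E.
A minor second spans 1 semitone, so from Fb5 the target pitch is Eb5.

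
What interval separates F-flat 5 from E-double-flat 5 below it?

M2

Descending from Fb5 to Ebb5 is the same interval as ascending Ebb5 to Fb5.
E to F spans two letter names (E-F), so the interval is some kind of second.
The major second spans 2 semitones, and Ebb5 to Fb5 is exactly 2 semitones — so this is a major second.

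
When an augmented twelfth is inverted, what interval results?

diminished fourth

First reduce the compound augmented twelfth to its simple form, an augmented fifth.
Interval numbers invert to sum to nine: 5 + 4 = 9, so a fifth inverts to a fourth.
The quality also flips — augmented becomes diminished — giving a diminished fourth.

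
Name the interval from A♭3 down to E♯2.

Descending from Ab3 to E#2 is the same interval as ascending E#2 to Ab3.
E to A spans four letter names (E-F-G-A), plus an octave, so the interval is some kind of eleventh.
The perfect eleventh is 17 semitones; here we have 15, two semitones narrower: doubly diminished.
(Equivalently, a compound doubly diminished fourth: a doubly diminished fourth plus an octave.)

doubly diminished eleventh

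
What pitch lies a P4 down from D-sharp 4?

A-sharp 3

Counting four letter names down from D lands on A.
A perfect fourth is 5 semitones; 5 semitones down from D#4 gives A#3.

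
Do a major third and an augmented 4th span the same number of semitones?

A major third is 4 semitones but an augmented fourth is 6 semitones — different sizes.

No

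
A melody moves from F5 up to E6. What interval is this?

F to E spans seven letter names (F-G-A-B-C-D-E), so the interval is some kind of seventh.
The major seventh spans 11 semitones, and F5 to E6 is exactly 11 semitones — so this is a major seventh.

major seventh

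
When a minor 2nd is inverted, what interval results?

Inverted interval numbers add to nine, so a second pairs with a seventh (2 + 7 = 9).
And minor becomes major under inversion, so we get a major seventh.

M7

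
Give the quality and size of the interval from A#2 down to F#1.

Descending from A#2 to F#1 is the same interval as ascending F#1 to A#2.
F to A spans three letter names (F-G-A), plus an octave, so the interval is some kind of tenth.
F#1 to A#2 is 16 semitones, matching the major tenth exactly, so the quality is major.
(Equivalently, a compound major third: a major third plus an octave.)

major 10th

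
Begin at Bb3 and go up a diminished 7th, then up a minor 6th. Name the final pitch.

Fbb5

Bb3 up a diminished seventh → Abb4 (9 semitones).
Up a minor sixth from Abb4: Fbb5 (8 semitones up).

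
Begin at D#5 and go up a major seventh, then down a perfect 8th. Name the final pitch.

C##5

A major seventh up from D#5 is C##6.
A perfect octave down from C##6 is C##5.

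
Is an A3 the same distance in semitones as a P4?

Yes

An augmented third = 5 semitones = a perfect fourth; enharmonically equal.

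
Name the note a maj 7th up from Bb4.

Counting seven letter names up from B lands on A.
A major seventh spans 11 semitones, so from Bb4 the target pitch is A5.

A5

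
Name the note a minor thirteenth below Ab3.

Counting six letter names plus an octave down from A lands on C.
Moving 20 semitones down from Ab3 (the size of a minor thirteenth) reaches C2.

C2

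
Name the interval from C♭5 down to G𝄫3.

Descending from Cb5 to Gbb3 is the same interval as ascending Gbb3 to Cb5.
G to C spans four letter names (G-A-B-C), plus an octave, so the interval is some kind of eleventh.
The perfect eleventh is 17 semitones; here we have 18, one semitone wider: augmented.
(Equivalently, a compound augmented fourth: an augmented fourth plus an octave.)

augmented 11th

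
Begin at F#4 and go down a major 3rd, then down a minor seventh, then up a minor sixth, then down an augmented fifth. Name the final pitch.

F#4 down a major third → D4 (4 semitones).
D4 down a minor seventh → E3 (10 semitones).
A minor sixth up from E3 is C4.
C4 down an augmented fifth → Fb3 (8 semitones).

Fb3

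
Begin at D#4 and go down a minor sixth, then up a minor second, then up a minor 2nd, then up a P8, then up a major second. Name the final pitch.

A minor sixth down from D#4 is F##3.
Up a minor second from F##3: G#3 (1 semitone up).
A minor second up from G#3 is A3.
Up a perfect octave from A3: A4 (12 semitones up).
A major second up from A4 is B4.

B4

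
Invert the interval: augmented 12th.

diminished 4th

First reduce the compound augmented twelfth to its simple form, an augmented fifth.
Interval numbers invert to sum to nine: 5 + 4 = 9, so a fifth inverts to a fourth.
The quality also flips — augmented becomes diminished — giving a diminished fourth.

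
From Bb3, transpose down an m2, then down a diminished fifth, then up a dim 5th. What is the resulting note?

A3

Down a minor second from Bb3: A3 (1 semitone down).
Down a diminished fifth from A3: D#3 (6 semitones down).
Up a diminished fifth from D#3: A3 (6 semitones up).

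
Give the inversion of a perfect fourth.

P5

Inverted interval numbers add to nine, so a fourth pairs with a fifth (4 + 5 = 9).
And perfect stays perfect under inversion, so we get a perfect fifth.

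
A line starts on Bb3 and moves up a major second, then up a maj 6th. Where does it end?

A4

Bb3 up a major second → C4 (2 semitones).
A major sixth up from C4 is A4.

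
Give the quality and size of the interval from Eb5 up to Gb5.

minor 3rd

E to G spans three letter names (E-F-G), so the interval is some kind of third.
Eb5 to Gb5 is 3 semitones, a half step short of the major third (4), so this is minor.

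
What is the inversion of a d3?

Interval numbers invert to sum to nine: 3 + 6 = 9, so a third inverts to a sixth.
Quality inverts too: diminished becomes augmented. That makes the inversion an augmented sixth.

augmented 6th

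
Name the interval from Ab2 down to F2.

Descending from Ab2 to F2 is the same interval as ascending F2 to Ab2.
F to A spans three letter names (F-G-A), so the interval is some kind of third.
A major third would be 4 semitones, but F2 to Ab2 is 3 — one semitone narrower, making it a minor third.

m3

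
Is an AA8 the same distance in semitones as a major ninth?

A doubly augmented octave = 14 semitones = a major ninth; enharmonically equal.

Yes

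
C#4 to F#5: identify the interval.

perfect 11th

C to F spans four letter names (C-D-E-F), plus an octave — that makes it an eleventh of some quality.
The perfect eleventh spans 17 semitones, and C#4 to F#5 is exactly 17 semitones — so this is a perfect eleventh.
(Equivalently, a compound perfect fourth: a perfect fourth plus an octave.)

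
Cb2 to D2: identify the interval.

augmented second

C to D spans two letter names (C-D), so the interval is some kind of second.
Cb2 to D2 spans 3 semitones — one semitone wider than the major second (2) — giving an augmented second.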